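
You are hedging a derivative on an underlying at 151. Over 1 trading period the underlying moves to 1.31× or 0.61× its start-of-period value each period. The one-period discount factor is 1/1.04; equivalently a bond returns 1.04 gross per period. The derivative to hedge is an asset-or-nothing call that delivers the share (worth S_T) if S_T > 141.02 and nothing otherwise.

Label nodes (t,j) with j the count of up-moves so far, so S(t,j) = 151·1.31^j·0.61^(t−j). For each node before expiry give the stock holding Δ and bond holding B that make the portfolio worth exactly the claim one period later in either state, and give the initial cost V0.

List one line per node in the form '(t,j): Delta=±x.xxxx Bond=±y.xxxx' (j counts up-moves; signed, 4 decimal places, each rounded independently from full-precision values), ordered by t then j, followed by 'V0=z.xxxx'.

(0,0): Delta=1.8714 Bond=-165.7474
V0=116.8383

Since d<R<u, set p* = (R−d)/(u−d) = 0.6143; price each node as the discounted p*-expectation of its children.
Payoff layer (t=1): V(1,0)=0.0000, V(1,1)=197.8100
  t=0,j=0: stock 151.0000 → up 197.8100 (V=197.8100), down 92.1100 (V=0.0000). Price 116.8383; hedge Δ=1.8714, bond B=-165.7474.
The time-0 hedge costs 116.8383, which is the no-arbitrage price.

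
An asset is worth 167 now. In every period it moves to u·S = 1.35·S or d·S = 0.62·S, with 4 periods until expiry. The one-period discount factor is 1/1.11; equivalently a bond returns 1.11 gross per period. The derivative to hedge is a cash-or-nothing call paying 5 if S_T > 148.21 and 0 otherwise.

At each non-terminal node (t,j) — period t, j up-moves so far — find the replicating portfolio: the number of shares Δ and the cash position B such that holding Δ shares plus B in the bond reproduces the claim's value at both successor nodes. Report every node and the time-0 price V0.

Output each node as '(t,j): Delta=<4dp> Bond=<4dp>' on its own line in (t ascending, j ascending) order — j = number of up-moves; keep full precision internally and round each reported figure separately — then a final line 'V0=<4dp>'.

(0,0): Delta=0.0133 Bond=-0.2470
(1,0): Delta=0.0242 Bond=-1.3990
(1,1): Delta=0.0109 Bond=0.2768
(2,0): Delta=0.0000 Bond=0.0000
(2,1): Delta=0.0296 Bond=-2.3135
(2,2): Delta=0.0067 Bond=1.5908
(3,0): Delta=0.0000 Bond=0.0000
(3,1): Delta=0.0000 Bond=0.0000
(3,2): Delta=0.0363 Bond=-3.8257
(3,3): Delta=0.0000 Bond=4.5045
V0=1.9785

Since d<R<u, set p* = (R−d)/(u−d) = 0.6712; price each node as the discounted p*-expectation of its children.
Terminal payoffs: V(4,0)=0.0000, V(4,1)=0.0000, V(4,2)=0.0000, V(4,3)=5.0000, V(4,4)=5.0000
  t=3,j=0: stock 39.8008 → up 53.7310 (V=0.0000), down 24.6765 (V=0.0000). Price 0.0000; hedge Δ=0.0000, bond B=0.0000.
  t=3,j=1: stock 86.6630 → up 116.9950 (V=0.0000), down 53.7310 (V=0.0000). Price 0.0000; hedge Δ=0.0000, bond B=0.0000.
  t=3,j=2: stock 188.7017 → up 254.7472 (V=5.0000), down 116.9950 (V=0.0000). Price 3.0236; hedge Δ=0.0363, bond B=-3.8257.
  t=3,j=3: stock 410.8826 → up 554.6915 (V=5.0000), down 254.7472 (V=5.0000). Price 4.5045; hedge Δ=0.0000, bond B=4.5045.
  t=2,j=0: stock 64.1948 → up 86.6630 (V=0.0000), down 39.8008 (V=0.0000). Price 0.0000; hedge Δ=0.0000, bond B=0.0000.
  t=2,j=1: stock 139.7790 → up 188.7017 (V=3.0236), down 86.6630 (V=0.0000). Price 1.8284; hedge Δ=0.0296, bond B=-2.3135.
  t=2,j=2: stock 304.3575 → up 410.8826 (V=4.5045), down 188.7017 (V=3.0236). Price 3.6195; hedge Δ=0.0067, bond B=1.5908.
  t=1,j=0: stock 103.5400 → up 139.7790 (V=1.8284), down 64.1948 (V=0.0000). Price 1.1057; hedge Δ=0.0242, bond B=-1.3990.
  t=1,j=1: stock 225.4500 → up 304.3575 (V=3.6195), down 139.7790 (V=1.8284). Price 2.7303; hedge Δ=0.0109, bond B=0.2768.
  t=0,j=0: stock 167.0000 → up 225.4500 (V=2.7303), down 103.5400 (V=1.1057). Price 1.9785; hedge Δ=0.0133, bond B=-0.2470.
Check: Δ(0,0)·S0 + B(0,0) = 1.9785 = V0.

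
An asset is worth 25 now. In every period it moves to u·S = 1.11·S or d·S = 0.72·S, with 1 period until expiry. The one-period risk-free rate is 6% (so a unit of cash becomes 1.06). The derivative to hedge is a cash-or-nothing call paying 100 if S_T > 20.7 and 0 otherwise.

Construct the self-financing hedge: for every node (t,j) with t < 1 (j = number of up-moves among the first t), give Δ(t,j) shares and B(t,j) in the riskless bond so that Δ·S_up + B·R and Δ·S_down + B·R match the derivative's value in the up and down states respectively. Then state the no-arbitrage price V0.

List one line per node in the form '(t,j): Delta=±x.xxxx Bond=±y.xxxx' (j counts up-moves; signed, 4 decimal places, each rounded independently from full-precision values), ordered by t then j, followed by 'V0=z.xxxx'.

Risk-neutral probability p* = (R−d)/(u−d) = (1.06−0.72)/(1.11−0.72) = 0.8718.
Terminal payoffs: V(1,0)=0.0000, V(1,1)=100.0000
(0,0): S=25.0000. Δ = (V_up−V_dn)/(S_up−S_dn) = (100.0000−0.0000)/(27.7500−18.0000) = 10.2564. V = [p*·100.0000 + (1−p*)·0.0000]/1.06 = 82.2448. B = V − Δ·S = -174.1655.
Root portfolio cost Δ·25+B reproduces V0=82.2448.

(0,0): Delta=10.2564 Bond=-174.1655
V0=82.2448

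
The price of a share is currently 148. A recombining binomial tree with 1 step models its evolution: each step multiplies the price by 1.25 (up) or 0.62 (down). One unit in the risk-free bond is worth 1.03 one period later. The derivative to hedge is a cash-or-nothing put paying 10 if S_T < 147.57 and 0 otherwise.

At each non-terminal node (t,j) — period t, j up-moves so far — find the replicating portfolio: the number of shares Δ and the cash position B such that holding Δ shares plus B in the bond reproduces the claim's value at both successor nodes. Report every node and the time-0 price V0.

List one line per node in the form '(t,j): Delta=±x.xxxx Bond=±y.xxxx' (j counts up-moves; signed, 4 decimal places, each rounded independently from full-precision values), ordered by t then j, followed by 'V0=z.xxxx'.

The replicating-portfolio and risk-neutral prices coincide; use p* = (1.03−0.62)/(1.25−0.62) = 0.6508 for the latter.
Payoff layer (t=1): V(1,0)=10.0000, V(1,1)=0.0000
  t=0,j=0: stock 148.0000 → up 185.0000 (V=0.0000), down 91.7600 (V=10.0000). Price 3.3904; hedge Δ=-0.1073, bond B=19.2634.
Root portfolio cost Δ·148+B reproduces V0=3.3904.

(0,0): Delta=-0.1073 Bond=19.2634
V0=3.3904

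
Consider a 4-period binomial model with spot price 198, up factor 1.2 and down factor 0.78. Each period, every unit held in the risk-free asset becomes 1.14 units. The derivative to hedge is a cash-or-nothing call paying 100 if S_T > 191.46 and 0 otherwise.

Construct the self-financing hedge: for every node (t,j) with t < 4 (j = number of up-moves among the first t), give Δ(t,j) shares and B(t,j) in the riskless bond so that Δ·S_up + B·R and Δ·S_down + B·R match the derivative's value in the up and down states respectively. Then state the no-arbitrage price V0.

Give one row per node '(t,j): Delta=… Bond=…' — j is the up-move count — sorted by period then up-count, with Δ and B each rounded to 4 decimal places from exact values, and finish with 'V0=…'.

Since d<R<u, set p* = (R−d)/(u−d) = 0.8571; price each node as the discounted p*-expectation of its children.
Payoff layer (t=4): V(4,0)=0.0000, V(4,1)=0.0000, V(4,2)=0.0000, V(4,3)=100.0000, V(4,4)=100.0000
(3,0): S=93.9613. Δ = (V_up−V_dn)/(S_up−S_dn) = (0.0000−0.0000)/(112.7536−73.2898) = 0.0000. V = [p*·0.0000 + (1−p*)·0.0000]/1.14 = 0.0000. B = V − Δ·S = 0.0000.
(3,1): S=144.5558. Δ = (V_up−V_dn)/(S_up−S_dn) = (0.0000−0.0000)/(173.4670−112.7536) = 0.0000. V = [p*·0.0000 + (1−p*)·0.0000]/1.14 = 0.0000. B = V − Δ·S = 0.0000.
(3,2): S=222.3936. Δ = (V_up−V_dn)/(S_up−S_dn) = (100.0000−0.0000)/(266.8723−173.4670) = 1.0706. V = [p*·100.0000 + (1−p*)·0.0000]/1.14 = 75.1880. B = V − Δ·S = -162.9073.
(3,3): S=342.1440. Δ = (V_up−V_dn)/(S_up−S_dn) = (100.0000−100.0000)/(410.5728−266.8723) = 0.0000. V = [p*·100.0000 + (1−p*)·100.0000]/1.14 = 87.7193. B = V − Δ·S = 87.7193.
(2,0): S=120.4632. Δ = (V_up−V_dn)/(S_up−S_dn) = (0.0000−0.0000)/(144.5558−93.9613) = 0.0000. V = [p*·0.0000 + (1−p*)·0.0000]/1.14 = 0.0000. B = V − Δ·S = 0.0000.
(2,1): S=185.3280. Δ = (V_up−V_dn)/(S_up−S_dn) = (75.1880−0.0000)/(222.3936−144.5558) = 0.9660. V = [p*·75.1880 + (1−p*)·0.0000]/1.14 = 56.5323. B = V − Δ·S = -122.4867.
(2,2): S=285.1200. Δ = (V_up−V_dn)/(S_up−S_dn) = (87.7193−75.1880)/(342.1440−222.3936) = 0.1046. V = [p*·87.7193 + (1−p*)·75.1880]/1.14 = 75.3764. B = V − Δ·S = 45.5399.
(1,0): S=154.4400. Δ = (V_up−V_dn)/(S_up−S_dn) = (56.5323−0.0000)/(185.3280−120.4632) = 0.8715. V = [p*·56.5323 + (1−p*)·0.0000]/1.14 = 42.5055. B = V − Δ·S = -92.0952.
(1,1): S=237.6000. Δ = (V_up−V_dn)/(S_up−S_dn) = (75.3764−56.5323)/(285.1200−185.3280) = 0.1888. V = [p*·75.3764 + (1−p*)·56.5323]/1.14 = 63.7582. B = V − Δ·S = 18.8913.
(0,0): S=198.0000. Δ = (V_up−V_dn)/(S_up−S_dn) = (63.7582−42.5055)/(237.6000−154.4400) = 0.2556. V = [p*·63.7582 + (1−p*)·42.5055]/1.14 = 53.2650. B = V − Δ·S = 2.6633.
Self-financing check: at every node Δ·S+B equals the discounted successor values.

(0,0): Delta=0.2556 Bond=2.6633
(1,0): Delta=0.8715 Bond=-92.0952
(1,1): Delta=0.1888 Bond=18.8913
(2,0): Delta=0.0000 Bond=0.0000
(2,1): Delta=0.9660 Bond=-122.4867
(2,2): Delta=0.1046 Bond=45.5399
(3,0): Delta=0.0000 Bond=0.0000
(3,1): Delta=0.0000 Bond=0.0000
(3,2): Delta=1.0706 Bond=-162.9073
(3,3): Delta=0.0000 Bond=87.7193
V0=53.2650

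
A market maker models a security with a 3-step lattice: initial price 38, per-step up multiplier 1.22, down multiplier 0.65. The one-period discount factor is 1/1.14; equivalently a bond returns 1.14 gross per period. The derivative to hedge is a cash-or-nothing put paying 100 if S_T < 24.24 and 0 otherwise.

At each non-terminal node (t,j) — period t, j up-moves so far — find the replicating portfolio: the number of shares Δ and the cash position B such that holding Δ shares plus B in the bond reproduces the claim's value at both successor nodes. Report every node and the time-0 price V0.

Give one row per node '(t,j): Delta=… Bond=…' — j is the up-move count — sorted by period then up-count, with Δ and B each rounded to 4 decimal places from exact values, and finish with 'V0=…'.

Under the risk-neutral measure, an up-move has probability p* = (R−d)/(u−d) = 0.8596 and values discount at R = 1.14.
At expiry t=3: V(3,0)=100.0000, V(3,1)=100.0000, V(3,2)=0.0000, V(3,3)=0.0000
Node (2,0) S=16.0550: V=(p*·100.0000+(1−p*)·100.0000)/1.14=87.7193; Δ=(100.0000−100.0000)/(19.5871−10.4358)=0.0000; B=V−Δ·S=87.7193
Node (2,1) S=30.1340: V=(p*·0.0000+(1−p*)·100.0000)/1.14=12.3115; Δ=(0.0000−100.0000)/(36.7635−19.5871)=-5.8219; B=V−Δ·S=187.7501
Node (2,2) S=56.5592: V=(p*·0.0000+(1−p*)·0.0000)/1.14=0.0000; Δ=(0.0000−0.0000)/(69.0022−36.7635)=0.0000; B=V−Δ·S=0.0000
Node (1,0) S=24.7000: V=(p*·12.3115+(1−p*)·87.7193)/1.14=20.0834; Δ=(12.3115−87.7193)/(30.1340−16.0550)=-5.3560; B=V−Δ·S=152.3778
Node (1,1) S=46.3600: V=(p*·0.0000+(1−p*)·12.3115)/1.14=1.5157; Δ=(0.0000−12.3115)/(56.5592−30.1340)=-0.4659; B=V−Δ·S=23.1148
Node (0,0) S=38.0000: V=(p*·1.5157+(1−p*)·20.0834)/1.14=3.6155; Δ=(1.5157−20.0834)/(46.3600−24.7000)=-0.8572; B=V−Δ·S=36.1903
Self-financing check: at every node Δ·S+B equals the discounted successor values.

(0,0): Delta=-0.8572 Bond=36.1903
(1,0): Delta=-5.3560 Bond=152.3778
(1,1): Delta=-0.4659 Bond=23.1148
(2,0): Delta=0.0000 Bond=87.7193
(2,1): Delta=-5.8219 Bond=187.7501
(2,2): Delta=0.0000 Bond=0.0000
V0=3.6155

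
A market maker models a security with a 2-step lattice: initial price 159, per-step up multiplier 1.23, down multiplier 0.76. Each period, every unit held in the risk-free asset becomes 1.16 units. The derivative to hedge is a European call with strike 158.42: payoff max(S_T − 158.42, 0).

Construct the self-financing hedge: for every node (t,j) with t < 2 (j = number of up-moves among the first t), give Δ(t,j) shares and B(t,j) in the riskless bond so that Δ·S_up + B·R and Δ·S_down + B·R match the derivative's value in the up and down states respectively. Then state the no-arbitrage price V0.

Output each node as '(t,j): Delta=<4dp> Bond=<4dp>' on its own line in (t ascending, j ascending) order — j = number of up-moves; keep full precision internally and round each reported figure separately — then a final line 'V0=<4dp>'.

Since d<R<u, set p* = (R−d)/(u−d) = 0.8511; price each node as the discounted p*-expectation of its children.
Terminal payoffs: V(2,0)=0.0000, V(2,1)=0.0000, V(2,2)=82.1311
  t=1,j=0: stock 120.8400 → up 148.6332 (V=0.0000), down 91.8384 (V=0.0000). Price 0.0000; hedge Δ=0.0000, bond B=0.0000.
  t=1,j=1: stock 195.5700 → up 240.5511 (V=82.1311), down 148.6332 (V=0.0000). Price 60.2576; hedge Δ=0.8935, bond B=-114.4894.
  t=0,j=0: stock 159.0000 → up 195.5700 (V=60.2576), down 120.8400 (V=0.0000). Price 44.2095; hedge Δ=0.8063, bond B=-83.9981.
The time-0 hedge costs 44.2095, which is the no-arbitrage price.

(0,0): Delta=0.8063 Bond=-83.9981
(1,0): Delta=0.0000 Bond=0.0000
(1,1): Delta=0.8935 Bond=-114.4894
V0=44.2095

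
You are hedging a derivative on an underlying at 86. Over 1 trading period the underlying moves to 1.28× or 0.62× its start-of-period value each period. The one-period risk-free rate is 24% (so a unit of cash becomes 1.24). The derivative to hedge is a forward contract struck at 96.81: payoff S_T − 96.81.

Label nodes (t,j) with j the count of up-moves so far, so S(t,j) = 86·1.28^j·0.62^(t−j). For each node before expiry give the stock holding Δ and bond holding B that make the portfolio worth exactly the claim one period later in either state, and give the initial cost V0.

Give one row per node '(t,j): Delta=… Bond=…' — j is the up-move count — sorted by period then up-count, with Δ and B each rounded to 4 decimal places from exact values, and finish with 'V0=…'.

(0,0): Delta=1.0000 Bond=-78.0726
V0=7.9274

The replicating-portfolio and risk-neutral prices coincide; use p* = (1.24−0.62)/(1.28−0.62) = 0.9394 for the latter.
Terminal values V(1,·): V(1,0)=-43.4900, V(1,1)=13.2700
  t=0,j=0: stock 86.0000 → up 110.0800 (V=13.2700), down 53.3200 (V=-43.4900). Price 7.9274; hedge Δ=1.0000, bond B=-78.0726.
The time-0 hedge costs 7.9274, which is the no-arbitrage price.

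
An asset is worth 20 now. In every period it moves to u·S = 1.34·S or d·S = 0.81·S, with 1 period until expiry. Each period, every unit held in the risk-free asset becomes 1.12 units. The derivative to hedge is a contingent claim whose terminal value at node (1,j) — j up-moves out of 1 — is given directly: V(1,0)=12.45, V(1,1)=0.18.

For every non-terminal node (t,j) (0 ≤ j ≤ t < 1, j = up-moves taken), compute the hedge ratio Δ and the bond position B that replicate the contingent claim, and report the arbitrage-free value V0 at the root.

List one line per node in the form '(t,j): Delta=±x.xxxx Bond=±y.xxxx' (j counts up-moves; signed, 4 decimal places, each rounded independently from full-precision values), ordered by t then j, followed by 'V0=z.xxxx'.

Under the risk-neutral measure, an up-move has probability p* = (R−d)/(u−d) = 0.5849 and values discount at R = 1.12.
Terminal values V(1,·): V(1,0)=12.4500, V(1,1)=0.1800
Node (0,0) S=20.0000: V=(p*·0.1800+(1−p*)·12.4500)/1.12=4.7082; Δ=(0.1800−12.4500)/(26.8000−16.2000)=-1.1575; B=V−Δ·S=27.8592
Check: Δ(0,0)·S0 + B(0,0) = 4.7082 = V0.

(0,0): Delta=-1.1575 Bond=27.8592
V0=4.7082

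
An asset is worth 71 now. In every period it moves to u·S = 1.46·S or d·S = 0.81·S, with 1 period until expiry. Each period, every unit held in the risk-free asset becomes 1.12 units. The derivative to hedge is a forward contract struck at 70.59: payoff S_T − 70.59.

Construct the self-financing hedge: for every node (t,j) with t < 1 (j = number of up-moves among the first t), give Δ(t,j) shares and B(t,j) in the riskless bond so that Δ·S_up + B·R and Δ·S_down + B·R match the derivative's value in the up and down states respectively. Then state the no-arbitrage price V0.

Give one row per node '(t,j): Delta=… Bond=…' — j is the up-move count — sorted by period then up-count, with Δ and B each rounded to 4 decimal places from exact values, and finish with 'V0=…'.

Under the risk-neutral measure, an up-move has probability p* = (R−d)/(u−d) = 0.4769 and values discount at R = 1.12.
At expiry t=1: V(1,0)=-13.0800, V(1,1)=33.0700
  t=0,j=0: stock 71.0000 → up 103.6600 (V=33.0700), down 57.5100 (V=-13.0800). Price 7.9732; hedge Δ=1.0000, bond B=-63.0268.
The time-0 hedge costs 7.9732, which is the no-arbitrage price.

(0,0): Delta=1.0000 Bond=-63.0268
V0=7.9732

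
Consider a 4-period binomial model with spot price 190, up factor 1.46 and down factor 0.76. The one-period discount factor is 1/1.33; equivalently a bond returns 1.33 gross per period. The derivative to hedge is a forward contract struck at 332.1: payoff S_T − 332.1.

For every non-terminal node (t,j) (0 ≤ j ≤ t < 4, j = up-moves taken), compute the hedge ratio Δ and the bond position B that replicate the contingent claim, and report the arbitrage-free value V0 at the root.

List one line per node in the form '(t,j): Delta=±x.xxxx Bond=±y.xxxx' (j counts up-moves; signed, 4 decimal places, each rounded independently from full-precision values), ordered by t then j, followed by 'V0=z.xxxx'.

(0,0): Delta=1.0000 Bond=-106.1359
(1,0): Delta=1.0000 Bond=-141.1607
(1,1): Delta=1.0000 Bond=-141.1607
(2,0): Delta=1.0000 Bond=-187.7438
(2,1): Delta=1.0000 Bond=-187.7438
(2,2): Delta=1.0000 Bond=-187.7438
(3,0): Delta=1.0000 Bond=-249.6992
(3,1): Delta=1.0000 Bond=-249.6992
(3,2): Delta=1.0000 Bond=-249.6992
(3,3): Delta=1.0000 Bond=-249.6992
V0=83.8641

The replicating-portfolio and risk-neutral prices coincide; use p* = (1.33−0.76)/(1.46−0.76) = 0.8143 for the latter.
Terminal values V(4,·): V(4,0)=-268.7119, V(4,1)=-210.3281, V(4,2)=-98.1697, V(4,3)=117.2924, V(4,4)=531.2065
  t=3,j=0: stock 83.4054 → up 121.7719 (V=-210.3281), down 63.3881 (V=-268.7119). Price -166.2938; hedge Δ=1.0000, bond B=-249.6992.
  t=3,j=1: stock 160.2262 → up 233.9303 (V=-98.1697), down 121.7719 (V=-210.3281). Price -89.4730; hedge Δ=1.0000, bond B=-249.6992.
  t=3,j=2: stock 307.8030 → up 449.3924 (V=117.2924), down 233.9303 (V=-98.1697). Price 58.1038; hedge Δ=1.0000, bond B=-249.6992.
  t=3,j=3: stock 591.3058 → up 863.3065 (V=531.2065), down 449.3924 (V=117.2924). Price 341.6066; hedge Δ=1.0000, bond B=-249.6992.
  t=2,j=0: stock 109.7440 → up 160.2262 (V=-89.4730), down 83.4054 (V=-166.2938). Price -77.9998; hedge Δ=1.0000, bond B=-187.7438.
  t=2,j=1: stock 210.8240 → up 307.8030 (V=58.1038), down 160.2262 (V=-89.4730). Price 23.0802; hedge Δ=1.0000, bond B=-187.7438.
  t=2,j=2: stock 405.0040 → up 591.3058 (V=341.6066), down 307.8030 (V=58.1038). Price 217.2602; hedge Δ=1.0000, bond B=-187.7438.
  t=1,j=0: stock 144.4000 → up 210.8240 (V=23.0802), down 109.7440 (V=-77.9998). Price 3.2393; hedge Δ=1.0000, bond B=-141.1607.
  t=1,j=1: stock 277.4000 → up 405.0040 (V=217.2602), down 210.8240 (V=23.0802). Price 136.2393; hedge Δ=1.0000, bond B=-141.1607.
  t=0,j=0: stock 190.0000 → up 277.4000 (V=136.2393), down 144.4000 (V=3.2393). Price 83.8641; hedge Δ=1.0000, bond B=-106.1359.
Root portfolio cost Δ·190+B reproduces V0=83.8641.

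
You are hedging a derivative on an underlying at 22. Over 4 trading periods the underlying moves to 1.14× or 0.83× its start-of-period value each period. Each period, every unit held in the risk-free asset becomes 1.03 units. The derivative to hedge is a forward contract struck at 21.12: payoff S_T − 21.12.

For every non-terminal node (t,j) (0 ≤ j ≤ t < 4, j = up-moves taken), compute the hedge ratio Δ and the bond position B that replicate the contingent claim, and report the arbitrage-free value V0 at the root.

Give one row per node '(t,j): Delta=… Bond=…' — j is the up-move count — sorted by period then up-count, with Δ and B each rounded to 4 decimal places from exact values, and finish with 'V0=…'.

The replicating-portfolio and risk-neutral prices coincide; use p* = (1.03−0.83)/(1.14−0.83) = 0.6452 for the latter.
At expiry t=4: V(4,0)=-10.6792, V(4,1)=-6.7796, V(4,2)=-1.4235, V(4,3)=5.9330, V(4,4)=16.0371
(3,0): S=12.5793. Δ = (V_up−V_dn)/(S_up−S_dn) = (-6.7796−-10.6792)/(14.3404−10.4408) = 1.0000. V = [p*·-6.7796 + (1−p*)·-10.6792]/1.03 = -7.9255. B = V − Δ·S = -20.5049.
(3,1): S=17.2776. Δ = (V_up−V_dn)/(S_up−S_dn) = (-1.4235−-6.7796)/(19.6965−14.3404) = 1.0000. V = [p*·-1.4235 + (1−p*)·-6.7796]/1.03 = -3.2272. B = V − Δ·S = -20.5049.
(3,2): S=23.7307. Δ = (V_up−V_dn)/(S_up−S_dn) = (5.9330−-1.4235)/(27.0530−19.6965) = 1.0000. V = [p*·5.9330 + (1−p*)·-1.4235]/1.03 = 3.2258. B = V − Δ·S = -20.5049.
(3,3): S=32.5940. Δ = (V_up−V_dn)/(S_up−S_dn) = (16.0371−5.9330)/(37.1571−27.0530) = 1.0000. V = [p*·16.0371 + (1−p*)·5.9330]/1.03 = 12.0891. B = V − Δ·S = -20.5049.
(2,0): S=15.1558. Δ = (V_up−V_dn)/(S_up−S_dn) = (-3.2272−-7.9255)/(17.2776−12.5793) = 1.0000. V = [p*·-3.2272 + (1−p*)·-7.9255]/1.03 = -4.7518. B = V − Δ·S = -19.9076.
(2,1): S=20.8164. Δ = (V_up−V_dn)/(S_up−S_dn) = (3.2258−-3.2272)/(23.7307−17.2776) = 1.0000. V = [p*·3.2258 + (1−p*)·-3.2272]/1.03 = 0.9088. B = V − Δ·S = -19.9076.
(2,2): S=28.5912. Δ = (V_up−V_dn)/(S_up−S_dn) = (12.0891−3.2258)/(32.5940−23.7307) = 1.0000. V = [p*·12.0891 + (1−p*)·3.2258]/1.03 = 8.6836. B = V − Δ·S = -19.9076.
(1,0): S=18.2600. Δ = (V_up−V_dn)/(S_up−S_dn) = (0.9088−-4.7518)/(20.8164−15.1558) = 1.0000. V = [p*·0.9088 + (1−p*)·-4.7518]/1.03 = -1.0678. B = V − Δ·S = -19.3278.
(1,1): S=25.0800. Δ = (V_up−V_dn)/(S_up−S_dn) = (8.6836−0.9088)/(28.5912−20.8164) = 1.0000. V = [p*·8.6836 + (1−p*)·0.9088]/1.03 = 5.7522. B = V − Δ·S = -19.3278.
(0,0): S=22.0000. Δ = (V_up−V_dn)/(S_up−S_dn) = (5.7522−-1.0678)/(25.0800−18.2600) = 1.0000. V = [p*·5.7522 + (1−p*)·-1.0678]/1.03 = 3.2352. B = V − Δ·S = -18.7648.
Root portfolio cost Δ·22+B reproduces V0=3.2352.

(0,0): Delta=1.0000 Bond=-18.7648
(1,0): Delta=1.0000 Bond=-19.3278
(1,1): Delta=1.0000 Bond=-19.3278
(2,0): Delta=1.0000 Bond=-19.9076
(2,1): Delta=1.0000 Bond=-19.9076
(2,2): Delta=1.0000 Bond=-19.9076
(3,0): Delta=1.0000 Bond=-20.5049
(3,1): Delta=1.0000 Bond=-20.5049
(3,2): Delta=1.0000 Bond=-20.5049
(3,3): Delta=1.0000 Bond=-20.5049
V0=3.2352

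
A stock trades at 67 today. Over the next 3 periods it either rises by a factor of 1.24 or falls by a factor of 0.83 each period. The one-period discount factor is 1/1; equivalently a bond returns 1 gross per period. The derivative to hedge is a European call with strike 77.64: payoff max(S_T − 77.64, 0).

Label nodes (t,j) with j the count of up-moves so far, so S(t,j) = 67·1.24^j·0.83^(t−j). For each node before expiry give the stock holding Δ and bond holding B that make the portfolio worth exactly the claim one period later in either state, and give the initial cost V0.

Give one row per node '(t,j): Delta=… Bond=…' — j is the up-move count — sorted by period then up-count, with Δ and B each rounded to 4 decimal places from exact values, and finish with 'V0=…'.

Under the risk-neutral measure, an up-move has probability p* = (R−d)/(u−d) = 0.4146 and values discount at R = 1.
At expiry t=3: V(3,0)=0.0000, V(3,1)=0.0000, V(3,2)=7.8659, V(3,3)=50.1038
(2,0): S=46.1563. Δ = (V_up−V_dn)/(S_up−S_dn) = (0.0000−0.0000)/(57.2338−38.3097) = 0.0000. V = [p*·0.0000 + (1−p*)·0.0000]/1 = 0.0000. B = V − Δ·S = 0.0000.
(2,1): S=68.9564. Δ = (V_up−V_dn)/(S_up−S_dn) = (7.8659−0.0000)/(85.5059−57.2338) = 0.2782. V = [p*·7.8659 + (1−p*)·0.0000]/1 = 3.2615. B = V − Δ·S = -15.9237.
(2,2): S=103.0192. Δ = (V_up−V_dn)/(S_up−S_dn) = (50.1038−7.8659)/(127.7438−85.5059) = 1.0000. V = [p*·50.1038 + (1−p*)·7.8659]/1 = 25.3792. B = V − Δ·S = -77.6400.
(1,0): S=55.6100. Δ = (V_up−V_dn)/(S_up−S_dn) = (3.2615−0.0000)/(68.9564−46.1563) = 0.1430. V = [p*·3.2615 + (1−p*)·0.0000]/1 = 1.3523. B = V − Δ·S = -6.6025.
(1,1): S=83.0800. Δ = (V_up−V_dn)/(S_up−S_dn) = (25.3792−3.2615)/(103.0192−68.9564) = 0.6493. V = [p*·25.3792 + (1−p*)·3.2615]/1 = 12.4322. B = V − Δ·S = -41.5134.
(0,0): S=67.0000. Δ = (V_up−V_dn)/(S_up−S_dn) = (12.4322−1.3523)/(83.0800−55.6100) = 0.4033. V = [p*·12.4322 + (1−p*)·1.3523]/1 = 5.9464. B = V − Δ·S = -21.0778.
Each (Δ,B) replicates both successor values, so the strategy is self-financing and V0 is arbitrage-free.

(0,0): Delta=0.4033 Bond=-21.0778
(1,0): Delta=0.1430 Bond=-6.6025
(1,1): Delta=0.6493 Bond=-41.5134
(2,0): Delta=0.0000 Bond=0.0000
(2,1): Delta=0.2782 Bond=-15.9237
(2,2): Delta=1.0000 Bond=-77.6400
V0=5.9464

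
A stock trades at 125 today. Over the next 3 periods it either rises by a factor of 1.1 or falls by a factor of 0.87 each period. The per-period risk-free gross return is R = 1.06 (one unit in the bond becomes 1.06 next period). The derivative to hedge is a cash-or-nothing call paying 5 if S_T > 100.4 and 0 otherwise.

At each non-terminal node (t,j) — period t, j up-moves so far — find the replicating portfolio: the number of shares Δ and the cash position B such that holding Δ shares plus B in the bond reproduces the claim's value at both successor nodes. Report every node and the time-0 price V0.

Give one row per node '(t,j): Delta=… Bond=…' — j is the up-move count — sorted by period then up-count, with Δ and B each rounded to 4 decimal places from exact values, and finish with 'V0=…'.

(0,0): Delta=0.0047 Bond=3.5908
(1,0): Delta=0.0328 Bond=0.7487
(1,1): Delta=0.0000 Bond=4.4500
(2,0): Delta=0.2298 Bond=-17.8425
(2,1): Delta=0.0000 Bond=4.7170
(2,2): Delta=0.0000 Bond=4.7170
V0=4.1760

Under the risk-neutral measure, an up-move has probability p* = (R−d)/(u−d) = 0.8261 and values discount at R = 1.06.
Terminal payoffs: V(3,0)=0.0000, V(3,1)=5.0000, V(3,2)=5.0000, V(3,3)=5.0000
  t=2,j=0: stock 94.6125 → up 104.0738 (V=5.0000), down 82.3129 (V=0.0000). Price 3.8966; hedge Δ=0.2298, bond B=-17.8425.
  t=2,j=1: stock 119.6250 → up 131.5875 (V=5.0000), down 104.0738 (V=5.0000). Price 4.7170; hedge Δ=0.0000, bond B=4.7170.
  t=2,j=2: stock 151.2500 → up 166.3750 (V=5.0000), down 131.5875 (V=5.0000). Price 4.7170; hedge Δ=0.0000, bond B=4.7170.
  t=1,j=0: stock 108.7500 → up 119.6250 (V=4.7170), down 94.6125 (V=3.8966). Price 4.3154; hedge Δ=0.0328, bond B=0.7487.
  t=1,j=1: stock 137.5000 → up 151.2500 (V=4.7170), down 119.6250 (V=4.7170). Price 4.4500; hedge Δ=0.0000, bond B=4.4500.
  t=0,j=0: stock 125.0000 → up 137.5000 (V=4.4500), down 108.7500 (V=4.3154). Price 4.1760; hedge Δ=0.0047, bond B=3.5908.
Each (Δ,B) replicates both successor values, so the strategy is self-financing and V0 is arbitrage-free.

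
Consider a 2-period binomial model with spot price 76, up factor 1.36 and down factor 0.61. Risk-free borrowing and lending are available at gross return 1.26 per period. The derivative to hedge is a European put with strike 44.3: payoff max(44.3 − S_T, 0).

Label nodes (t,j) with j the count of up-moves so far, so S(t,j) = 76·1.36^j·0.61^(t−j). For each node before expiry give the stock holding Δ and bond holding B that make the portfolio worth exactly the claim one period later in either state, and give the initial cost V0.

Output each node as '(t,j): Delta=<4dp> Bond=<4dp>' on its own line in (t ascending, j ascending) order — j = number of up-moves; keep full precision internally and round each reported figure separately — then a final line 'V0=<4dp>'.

(0,0): Delta=-0.0297 Bond=2.4398
(1,0): Delta=-0.4608 Bond=23.0558
(1,1): Delta=0.0000 Bond=0.0000
V0=0.1794

No-arbitrage ⇒ martingale measure with p* = (R−d)/(u−d) = 0.8667.
At expiry t=2: V(2,0)=16.0204, V(2,1)=0.0000, V(2,2)=0.0000
  t=1,j=0: stock 46.3600 → up 63.0496 (V=0.0000), down 28.2796 (V=16.0204). Price 1.6953; hedge Δ=-0.4608, bond B=23.0558.
  t=1,j=1: stock 103.3600 → up 140.5696 (V=0.0000), down 63.0496 (V=0.0000). Price 0.0000; hedge Δ=0.0000, bond B=0.0000.
  t=0,j=0: stock 76.0000 → up 103.3600 (V=0.0000), down 46.3600 (V=1.6953). Price 0.1794; hedge Δ=-0.0297, bond B=2.4398.
The time-0 hedge costs 0.1794, which is the no-arbitrage price.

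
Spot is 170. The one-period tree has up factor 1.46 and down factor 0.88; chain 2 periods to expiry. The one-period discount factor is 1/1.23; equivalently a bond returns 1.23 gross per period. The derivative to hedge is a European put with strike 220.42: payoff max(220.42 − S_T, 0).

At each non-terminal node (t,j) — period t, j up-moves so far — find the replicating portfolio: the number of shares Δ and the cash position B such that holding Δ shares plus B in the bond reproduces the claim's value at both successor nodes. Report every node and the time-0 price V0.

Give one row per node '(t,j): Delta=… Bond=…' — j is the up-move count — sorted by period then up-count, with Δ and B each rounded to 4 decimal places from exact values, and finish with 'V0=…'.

(0,0): Delta=-0.2937 Bond=59.7872
(1,0): Delta=-1.0000 Bond=179.2033
(1,1): Delta=-0.0139 Bond=4.1013
V0=9.8611

No-arbitrage ⇒ martingale measure with p* = (R−d)/(u−d) = 0.6034.
Terminal values V(2,·): V(2,0)=88.7720, V(2,1)=2.0040, V(2,2)=0.0000
(1,0): S=149.6000. Δ = (V_up−V_dn)/(S_up−S_dn) = (2.0040−88.7720)/(218.4160−131.6480) = -1.0000. V = [p*·2.0040 + (1−p*)·88.7720]/1.23 = 29.6033. B = V − Δ·S = 179.2033.
(1,1): S=248.2000. Δ = (V_up−V_dn)/(S_up−S_dn) = (0.0000−2.0040)/(362.3720−218.4160) = -0.0139. V = [p*·0.0000 + (1−p*)·2.0040]/1.23 = 0.6461. B = V − Δ·S = 4.1013.
(0,0): S=170.0000. Δ = (V_up−V_dn)/(S_up−S_dn) = (0.6461−29.6033)/(248.2000−149.6000) = -0.2937. V = [p*·0.6461 + (1−p*)·29.6033]/1.23 = 9.8611. B = V − Δ·S = 59.7872.
Each (Δ,B) replicates both successor values, so the strategy is self-financing and V0 is arbitrage-free.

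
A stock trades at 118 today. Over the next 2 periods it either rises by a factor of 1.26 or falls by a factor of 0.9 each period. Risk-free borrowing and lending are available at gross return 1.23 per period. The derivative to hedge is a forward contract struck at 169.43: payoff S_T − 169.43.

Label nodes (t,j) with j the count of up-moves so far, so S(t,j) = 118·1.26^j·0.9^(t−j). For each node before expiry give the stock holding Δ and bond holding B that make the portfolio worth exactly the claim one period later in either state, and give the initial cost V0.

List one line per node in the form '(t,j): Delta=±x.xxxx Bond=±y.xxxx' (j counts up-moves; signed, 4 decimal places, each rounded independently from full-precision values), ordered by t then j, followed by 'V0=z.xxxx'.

(0,0): Delta=1.0000 Bond=-111.9902
(1,0): Delta=1.0000 Bond=-137.7480
(1,1): Delta=1.0000 Bond=-137.7480
V0=6.0098

Under the risk-neutral measure, an up-move has probability p* = (R−d)/(u−d) = 0.9167 and values discount at R = 1.23.
Payoff layer (t=2): V(2,0)=-73.8500, V(2,1)=-35.6180, V(2,2)=17.9068
(1,0): S=106.2000. Δ = (V_up−V_dn)/(S_up−S_dn) = (-35.6180−-73.8500)/(133.8120−95.5800) = 1.0000. V = [p*·-35.6180 + (1−p*)·-73.8500]/1.23 = -31.5480. B = V − Δ·S = -137.7480.
(1,1): S=148.6800. Δ = (V_up−V_dn)/(S_up−S_dn) = (17.9068−-35.6180)/(187.3368−133.8120) = 1.0000. V = [p*·17.9068 + (1−p*)·-35.6180]/1.23 = 10.9320. B = V − Δ·S = -137.7480.
(0,0): S=118.0000. Δ = (V_up−V_dn)/(S_up−S_dn) = (10.9320−-31.5480)/(148.6800−106.2000) = 1.0000. V = [p*·10.9320 + (1−p*)·-31.5480]/1.23 = 6.0098. B = V − Δ·S = -111.9902.
Each (Δ,B) replicates both successor values, so the strategy is self-financing and V0 is arbitrage-free.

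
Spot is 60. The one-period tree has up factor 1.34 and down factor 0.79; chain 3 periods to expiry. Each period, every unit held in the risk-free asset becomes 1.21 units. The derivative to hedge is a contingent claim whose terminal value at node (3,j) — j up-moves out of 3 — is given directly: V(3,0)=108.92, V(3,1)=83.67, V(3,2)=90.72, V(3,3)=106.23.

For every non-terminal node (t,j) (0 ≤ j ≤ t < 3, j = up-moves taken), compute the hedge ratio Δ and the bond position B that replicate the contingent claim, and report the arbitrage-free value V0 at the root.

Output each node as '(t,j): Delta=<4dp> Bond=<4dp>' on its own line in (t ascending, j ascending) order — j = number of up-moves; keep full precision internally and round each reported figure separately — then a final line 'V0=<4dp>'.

Under the risk-neutral measure, an up-move has probability p* = (R−d)/(u−d) = 0.7636 and values discount at R = 1.21.
Payoff layer (t=3): V(3,0)=108.9200, V(3,1)=83.6700, V(3,2)=90.7200, V(3,3)=106.2300
  t=2,j=0: stock 37.4460 → up 50.1776 (V=83.6700), down 29.5823 (V=108.9200). Price 74.0811; hedge Δ=-1.2260, bond B=119.9902.
  t=2,j=1: stock 63.5160 → up 85.1114 (V=90.7200), down 50.1776 (V=83.6700). Price 73.5980; hedge Δ=0.2018, bond B=60.7799.
  t=2,j=2: stock 107.7360 → up 144.3662 (V=106.2300), down 85.1114 (V=90.7200). Price 84.7636; hedge Δ=0.2618, bond B=56.5636.
  t=1,j=0: stock 47.4000 → up 63.5160 (V=73.5980), down 37.4460 (V=74.0811). Price 60.9192; hedge Δ=-0.0185, bond B=61.7976.
  t=1,j=1: stock 80.4000 → up 107.7360 (V=84.7636), down 63.5160 (V=73.5980). Price 67.8715; hedge Δ=0.2525, bond B=47.5704.
  t=0,j=0: stock 60.0000 → up 80.4000 (V=67.8715), down 47.4000 (V=60.9192). Price 54.7341; hedge Δ=0.2107, bond B=42.0935.
Root portfolio cost Δ·60+B reproduces V0=54.7341.

(0,0): Delta=0.2107 Bond=42.0935
(1,0): Delta=-0.0185 Bond=61.7976
(1,1): Delta=0.2525 Bond=47.5704
(2,0): Delta=-1.2260 Bond=119.9902
(2,1): Delta=0.2018 Bond=60.7799
(2,2): Delta=0.2618 Bond=56.5636
V0=54.7341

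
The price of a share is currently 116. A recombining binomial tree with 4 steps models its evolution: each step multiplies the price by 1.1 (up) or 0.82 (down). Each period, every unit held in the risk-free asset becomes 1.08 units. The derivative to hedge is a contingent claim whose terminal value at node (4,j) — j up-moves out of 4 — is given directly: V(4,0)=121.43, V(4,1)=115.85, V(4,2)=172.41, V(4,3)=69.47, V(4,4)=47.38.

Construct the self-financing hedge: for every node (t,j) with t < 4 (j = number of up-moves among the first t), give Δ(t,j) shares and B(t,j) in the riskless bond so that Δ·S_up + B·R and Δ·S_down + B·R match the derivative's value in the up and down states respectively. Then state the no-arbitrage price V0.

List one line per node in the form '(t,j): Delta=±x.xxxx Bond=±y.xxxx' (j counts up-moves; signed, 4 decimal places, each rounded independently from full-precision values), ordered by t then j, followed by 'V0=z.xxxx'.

(0,0): Delta=-0.8775 Bond=142.8288
(1,0): Delta=-2.6166 Bond=319.6733
(1,1): Delta=-0.7778 Bond=141.5306
(2,0): Delta=2.2098 Bond=-31.2009
(2,1): Delta=-2.8933 Bond=374.2047
(2,2): Delta=-0.6565 Bond=135.8260
(3,0): Delta=-0.3116 Bond=127.5661
(3,1): Delta=2.3544 Bond=-46.1019
(3,2): Delta=-3.1943 Bond=438.7751
(3,3): Delta=-0.5110 Bond=124.2242
V0=41.0353

Under the risk-neutral measure, an up-move has probability p* = (R−d)/(u−d) = 0.9286 and values discount at R = 1.08.
Terminal values V(4,·): V(4,0)=121.4300, V(4,1)=115.8500, V(4,2)=172.4100, V(4,3)=69.4700, V(4,4)=47.3800
(3,0): S=63.9587. Δ = (V_up−V_dn)/(S_up−S_dn) = (115.8500−121.4300)/(70.3546−52.4461) = -0.3116. V = [p*·115.8500 + (1−p*)·121.4300]/1.08 = 107.6376. B = V − Δ·S = 127.5661.
(3,1): S=85.7982. Δ = (V_up−V_dn)/(S_up−S_dn) = (172.4100−115.8500)/(94.3781−70.3546) = 2.3544. V = [p*·172.4100 + (1−p*)·115.8500]/1.08 = 155.8981. B = V − Δ·S = -46.1019.
(3,2): S=115.0952. Δ = (V_up−V_dn)/(S_up−S_dn) = (69.4700−172.4100)/(126.6047−94.3781) = -3.1943. V = [p*·69.4700 + (1−p*)·172.4100]/1.08 = 71.1323. B = V − Δ·S = 438.7751.
(3,3): S=154.3960. Δ = (V_up−V_dn)/(S_up−S_dn) = (47.3800−69.4700)/(169.8356−126.6047) = -0.5110. V = [p*·47.3800 + (1−p*)·69.4700]/1.08 = 45.3313. B = V − Δ·S = 124.2242.
(2,0): S=77.9984. Δ = (V_up−V_dn)/(S_up−S_dn) = (155.8981−107.6376)/(85.7982−63.9587) = 2.2098. V = [p*·155.8981 + (1−p*)·107.6376]/1.08 = 141.1583. B = V − Δ·S = -31.2009.
(2,1): S=104.6320. Δ = (V_up−V_dn)/(S_up−S_dn) = (71.1323−155.8981)/(115.0952−85.7982) = -2.8933. V = [p*·71.1323 + (1−p*)·155.8981]/1.08 = 71.4694. B = V − Δ·S = 374.2047.
(2,2): S=140.3600. Δ = (V_up−V_dn)/(S_up−S_dn) = (45.3313−71.1323)/(154.3960−115.0952) = -0.6565. V = [p*·45.3313 + (1−p*)·71.1323]/1.08 = 43.6799. B = V − Δ·S = 135.8260.
(1,0): S=95.1200. Δ = (V_up−V_dn)/(S_up−S_dn) = (71.4694−141.1583)/(104.6320−77.9984) = -2.6166. V = [p*·71.4694 + (1−p*)·141.1583]/1.08 = 70.7844. B = V − Δ·S = 319.6733.
(1,1): S=127.6000. Δ = (V_up−V_dn)/(S_up−S_dn) = (43.6799−71.4694)/(140.3600−104.6320) = -0.7778. V = [p*·43.6799 + (1−p*)·71.4694]/1.08 = 42.2823. B = V − Δ·S = 141.5306.
(0,0): S=116.0000. Δ = (V_up−V_dn)/(S_up−S_dn) = (42.2823−70.7844)/(127.6000−95.1200) = -0.8775. V = [p*·42.2823 + (1−p*)·70.7844]/1.08 = 41.0353. B = V − Δ·S = 142.8288.
Check: Δ(0,0)·S0 + B(0,0) = 41.0353 = V0.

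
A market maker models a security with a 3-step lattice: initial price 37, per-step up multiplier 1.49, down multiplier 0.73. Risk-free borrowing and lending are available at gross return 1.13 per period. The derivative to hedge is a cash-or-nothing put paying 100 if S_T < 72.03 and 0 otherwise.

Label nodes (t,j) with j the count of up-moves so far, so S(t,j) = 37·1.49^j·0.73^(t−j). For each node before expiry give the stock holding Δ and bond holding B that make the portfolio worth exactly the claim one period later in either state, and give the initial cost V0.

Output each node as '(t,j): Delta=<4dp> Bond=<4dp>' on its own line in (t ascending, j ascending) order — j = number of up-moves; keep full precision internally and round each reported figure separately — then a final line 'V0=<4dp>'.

Risk-neutral probability p* = (R−d)/(u−d) = (1.13−0.73)/(1.49−0.73) = 0.5263.
Terminal payoffs: V(3,0)=100.0000, V(3,1)=100.0000, V(3,2)=100.0000, V(3,3)=0.0000
(2,0): S=19.7173. Δ = (V_up−V_dn)/(S_up−S_dn) = (100.0000−100.0000)/(29.3788−14.3936) = 0.0000. V = [p*·100.0000 + (1−p*)·100.0000]/1.13 = 88.4956. B = V − Δ·S = 88.4956.
(2,1): S=40.2449. Δ = (V_up−V_dn)/(S_up−S_dn) = (100.0000−100.0000)/(59.9649−29.3788) = 0.0000. V = [p*·100.0000 + (1−p*)·100.0000]/1.13 = 88.4956. B = V − Δ·S = 88.4956.
(2,2): S=82.1437. Δ = (V_up−V_dn)/(S_up−S_dn) = (0.0000−100.0000)/(122.3941−59.9649) = -1.6018. V = [p*·0.0000 + (1−p*)·100.0000]/1.13 = 41.9190. B = V − Δ·S = 173.4979.
(1,0): S=27.0100. Δ = (V_up−V_dn)/(S_up−S_dn) = (88.4956−88.4956)/(40.2449−19.7173) = 0.0000. V = [p*·88.4956 + (1−p*)·88.4956]/1.13 = 78.3147. B = V − Δ·S = 78.3147.
(1,1): S=55.1300. Δ = (V_up−V_dn)/(S_up−S_dn) = (41.9190−88.4956)/(82.1437−40.2449) = -1.1116. V = [p*·41.9190 + (1−p*)·88.4956]/1.13 = 56.6209. B = V − Δ·S = 117.9059.
(0,0): S=37.0000. Δ = (V_up−V_dn)/(S_up−S_dn) = (56.6209−78.3147)/(55.1300−27.0100) = -0.7715. V = [p*·56.6209 + (1−p*)·78.3147]/1.13 = 59.2008. B = V − Δ·S = 87.7453.
Self-financing check: at every node Δ·S+B equals the discounted successor values.

(0,0): Delta=-0.7715 Bond=87.7453
(1,0): Delta=0.0000 Bond=78.3147
(1,1): Delta=-1.1116 Bond=117.9059
(2,0): Delta=0.0000 Bond=88.4956
(2,1): Delta=0.0000 Bond=88.4956
(2,2): Delta=-1.6018 Bond=173.4979
V0=59.2008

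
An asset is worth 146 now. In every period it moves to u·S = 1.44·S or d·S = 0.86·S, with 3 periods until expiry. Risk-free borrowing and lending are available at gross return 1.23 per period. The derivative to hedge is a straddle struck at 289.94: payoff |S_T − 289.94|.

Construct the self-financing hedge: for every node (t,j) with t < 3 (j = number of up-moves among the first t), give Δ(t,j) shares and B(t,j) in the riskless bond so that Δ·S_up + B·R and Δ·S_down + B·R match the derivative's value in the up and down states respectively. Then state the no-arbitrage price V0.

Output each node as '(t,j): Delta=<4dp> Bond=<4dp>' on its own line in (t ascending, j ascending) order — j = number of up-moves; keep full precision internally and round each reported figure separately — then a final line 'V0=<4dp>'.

The replicating-portfolio and risk-neutral prices coincide; use p* = (1.23−0.86)/(1.44−0.86) = 0.6379 for the latter.
At expiry t=3: V(3,0)=197.0758, V(3,1)=134.4465, V(3,2)=29.5788, V(3,3)=146.0137
(2,0): S=107.9816. Δ = (V_up−V_dn)/(S_up−S_dn) = (134.4465−197.0758)/(155.4935−92.8642) = -1.0000. V = [p*·134.4465 + (1−p*)·197.0758]/1.23 = 127.7420. B = V − Δ·S = 235.7236.
(2,1): S=180.8064. Δ = (V_up−V_dn)/(S_up−S_dn) = (29.5788−134.4465)/(260.3612−155.4935) = -1.0000. V = [p*·29.5788 + (1−p*)·134.4465]/1.23 = 54.9172. B = V − Δ·S = 235.7236.
(2,2): S=302.7456. Δ = (V_up−V_dn)/(S_up−S_dn) = (146.0137−29.5788)/(435.9537−260.3612) = 0.6631. V = [p*·146.0137 + (1−p*)·29.5788]/1.23 = 84.4359. B = V − Δ·S = -116.3139.
(1,0): S=125.5600. Δ = (V_up−V_dn)/(S_up−S_dn) = (54.9172−127.7420)/(180.8064−107.9816) = -1.0000. V = [p*·54.9172 + (1−p*)·127.7420]/1.23 = 66.0852. B = V − Δ·S = 191.6452.
(1,1): S=210.2400. Δ = (V_up−V_dn)/(S_up−S_dn) = (84.4359−54.9172)/(302.7456−180.8064) = 0.2421. V = [p*·84.4359 + (1−p*)·54.9172]/1.23 = 59.9578. B = V − Δ·S = 9.0634.
(0,0): S=146.0000. Δ = (V_up−V_dn)/(S_up−S_dn) = (59.9578−66.0852)/(210.2400−125.5600) = -0.0724. V = [p*·59.9578 + (1−p*)·66.0852]/1.23 = 50.5499. B = V − Δ·S = 61.1143.
Check: Δ(0,0)·S0 + B(0,0) = 50.5499 = V0.

(0,0): Delta=-0.0724 Bond=61.1143
(1,0): Delta=-1.0000 Bond=191.6452
(1,1): Delta=0.2421 Bond=9.0634
(2,0): Delta=-1.0000 Bond=235.7236
(2,1): Delta=-1.0000 Bond=235.7236
(2,2): Delta=0.6631 Bond=-116.3139
V0=50.5499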